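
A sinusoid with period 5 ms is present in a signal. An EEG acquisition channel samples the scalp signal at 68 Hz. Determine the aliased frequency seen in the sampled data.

T = 5 ms → f = 1/T = 200 Hz.
200 Hz mod fs = 64 Hz.
64 Hz > fs/2 = 34 Hz, folds to fs − 64 Hz = 4 Hz.

4 Hz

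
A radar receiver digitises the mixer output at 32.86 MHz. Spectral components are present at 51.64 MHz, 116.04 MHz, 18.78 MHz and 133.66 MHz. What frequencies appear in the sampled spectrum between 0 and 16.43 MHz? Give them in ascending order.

fs/2 = 16.43 MHz.
51.64 MHz mod fs = 18.78 MHz.
18.78 MHz > fs/2 = 16.43 MHz, folds to fs − 18.78 MHz = 14.08 MHz.
116.04 MHz mod fs = 17.46 MHz.
17.46 MHz > fs/2 = 16.43 MHz, folds to fs − 17.46 MHz = 15.4 MHz.
18.78 MHz > fs/2 = 16.43 MHz, folds to fs − 18.78 MHz = 14.08 MHz.
133.66 MHz mod fs = 2.22 MHz.
2.22 MHz ≤ fs/2 = 16.43 MHz, appears at 2.22 MHz.
Distinct values: {2.22 MHz, 14.08 MHz, 15.4 MHz}.

2.22 MHz, 14.08 MHz, 15.4 MHz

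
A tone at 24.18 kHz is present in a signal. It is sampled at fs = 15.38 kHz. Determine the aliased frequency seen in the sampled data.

6.58 kHz

24.18 kHz mod fs = 8.8 kHz.
8.8 kHz > fs/2 = 7.69 kHz, folds to fs − 8.8 kHz = 6.58 kHz.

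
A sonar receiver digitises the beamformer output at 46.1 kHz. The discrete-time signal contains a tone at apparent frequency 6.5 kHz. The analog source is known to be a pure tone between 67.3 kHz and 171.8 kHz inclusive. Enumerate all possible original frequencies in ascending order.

Frequencies that alias to 6.5 kHz are k·fs ± 6.5 kHz for integer k ≥ 0.
k=0: 6.5 kHz.
k=1: 39.6 kHz, 52.6 kHz.
k=2: 85.7 kHz, 98.7 kHz.
k=3: 131.8 kHz, 144.8 kHz.
k=4: 177.9 kHz, 190.9 kHz.
Within [67.3 kHz, 171.8 kHz]: 85.7 kHz, 98.7 kHz, 131.8 kHz, 144.8 kHz.

85.7 kHz, 98.7 kHz, 131.8 kHz, 144.8 kHz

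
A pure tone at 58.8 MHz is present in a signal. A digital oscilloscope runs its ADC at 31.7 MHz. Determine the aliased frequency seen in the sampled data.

4.6 MHz

58.8 MHz mod fs = 27.1 MHz.
27.1 MHz > fs/2 = 15.85 MHz, folds to fs − 27.1 MHz = 4.6 MHz.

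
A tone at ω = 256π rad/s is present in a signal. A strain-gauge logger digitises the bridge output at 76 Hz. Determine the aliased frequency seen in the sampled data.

24 Hz

ω = 256π rad/s → f = ω/(2π) = 128 Hz.
128 Hz mod fs = 52 Hz.
52 Hz > fs/2 = 38 Hz, folds to fs − 52 Hz = 24 Hz.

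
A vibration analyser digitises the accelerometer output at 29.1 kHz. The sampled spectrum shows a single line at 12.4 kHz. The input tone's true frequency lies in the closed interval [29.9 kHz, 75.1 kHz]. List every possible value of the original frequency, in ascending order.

41.5 kHz, 45.8 kHz, 70.6 kHz, 74.9 kHz

Frequencies that alias to 12.4 kHz are k·fs ± 12.4 kHz for integer k ≥ 0.
k=0: 12.4 kHz.
k=1: 16.7 kHz, 41.5 kHz.
k=2: 45.8 kHz, 70.6 kHz.
k=3: 74.9 kHz, 99.7 kHz.
k=4: 104 kHz, 128.8 kHz.
Within [29.9 kHz, 75.1 kHz]: 41.5 kHz, 45.8 kHz, 70.6 kHz, 74.9 kHz.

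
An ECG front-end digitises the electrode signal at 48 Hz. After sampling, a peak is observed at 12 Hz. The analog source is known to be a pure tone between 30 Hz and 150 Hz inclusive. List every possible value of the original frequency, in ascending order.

36 Hz, 60 Hz, 84 Hz, 108 Hz, 132 Hz

Frequencies that alias to 12 Hz are k·fs ± 12 Hz for integer k ≥ 0.
k=0: 12 Hz.
k=1: 36 Hz, 60 Hz.
k=2: 84 Hz, 108 Hz.
k=3: 132 Hz, 156 Hz.
k=4: 180 Hz, 204 Hz.
Within [30 Hz, 150 Hz]: 36 Hz, 60 Hz, 84 Hz, 108 Hz, 132 Hz.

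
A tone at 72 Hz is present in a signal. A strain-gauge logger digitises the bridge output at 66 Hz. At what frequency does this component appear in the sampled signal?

72 Hz mod fs = 6 Hz.
6 Hz ≤ fs/2 = 33 Hz, appears at 6 Hz.

6 Hz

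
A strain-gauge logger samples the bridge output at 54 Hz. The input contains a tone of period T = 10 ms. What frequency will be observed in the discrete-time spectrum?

8 Hz

T = 10 ms → f = 1/T = 100 Hz.
100 Hz mod fs = 46 Hz.
46 Hz > fs/2 = 27 Hz, folds to fs − 46 Hz = 8 Hz.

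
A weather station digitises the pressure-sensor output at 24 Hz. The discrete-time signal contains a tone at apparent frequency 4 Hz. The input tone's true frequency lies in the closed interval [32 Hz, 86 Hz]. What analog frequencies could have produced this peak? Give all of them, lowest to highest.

44 Hz, 52 Hz, 68 Hz, 76 Hz

Frequencies that alias to 4 Hz are k·fs ± 4 Hz for integer k ≥ 0.
k=0: 4 Hz.
k=1: 20 Hz, 28 Hz.
k=2: 44 Hz, 52 Hz.
k=3: 68 Hz, 76 Hz.
k=4: 92 Hz, 100 Hz.
Within [32 Hz, 86 Hz]: 44 Hz, 52 Hz, 68 Hz, 76 Hz.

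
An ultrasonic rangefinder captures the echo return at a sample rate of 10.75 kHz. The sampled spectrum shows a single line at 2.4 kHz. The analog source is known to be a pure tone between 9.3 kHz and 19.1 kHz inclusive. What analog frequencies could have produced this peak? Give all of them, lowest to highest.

Frequencies that alias to 2.4 kHz are k·fs ± 2.4 kHz for integer k ≥ 0.
k=0: 2.4 kHz.
k=1: 8.35 kHz, 13.15 kHz.
k=2: 19.1 kHz, 23.9 kHz.
k=3: 29.85 kHz, 34.65 kHz.
Within [9.3 kHz, 19.1 kHz]: 13.15 kHz, 19.1 kHz.

13.15 kHz, 19.1 kHz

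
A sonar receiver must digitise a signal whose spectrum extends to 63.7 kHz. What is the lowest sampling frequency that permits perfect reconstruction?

Nyquist rate = 2 × 63.7 kHz = 127.4 kHz.

127.4 kHz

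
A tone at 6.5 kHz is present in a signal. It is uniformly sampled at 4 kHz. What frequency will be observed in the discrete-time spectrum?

6.5 kHz mod fs = 2.5 kHz.
2.5 kHz > fs/2 = 2 kHz, folds to fs − 2.5 kHz = 1.5 kHz.

1.5 kHz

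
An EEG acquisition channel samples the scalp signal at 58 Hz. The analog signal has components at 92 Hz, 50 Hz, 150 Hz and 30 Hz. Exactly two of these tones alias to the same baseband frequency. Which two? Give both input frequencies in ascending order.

fs/2 = 29 Hz.
92 Hz mod fs = 34 Hz.
34 Hz > fs/2 = 29 Hz, folds to fs − 34 Hz = 24 Hz.
50 Hz > fs/2 = 29 Hz, folds to fs − 50 Hz = 8 Hz.
150 Hz mod fs = 34 Hz.
34 Hz > fs/2 = 29 Hz, folds to fs − 34 Hz = 24 Hz.
30 Hz > fs/2 = 29 Hz, folds to fs − 30 Hz = 28 Hz.
92 Hz and 150 Hz both map to 24 Hz.

92 Hz, 150 Hz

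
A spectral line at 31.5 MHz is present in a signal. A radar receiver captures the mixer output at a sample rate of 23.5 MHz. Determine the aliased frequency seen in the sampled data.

31.5 MHz mod fs = 8 MHz.
8 MHz ≤ fs/2 = 11.75 MHz, appears at 8 MHz.

8 MHz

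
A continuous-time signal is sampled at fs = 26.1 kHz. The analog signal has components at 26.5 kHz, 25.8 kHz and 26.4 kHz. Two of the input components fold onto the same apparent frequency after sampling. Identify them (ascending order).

25.8 kHz, 26.4 kHz

fs/2 = 13.05 kHz.
26.5 kHz mod fs = 0.4 kHz.
0.4 kHz ≤ fs/2 = 13.05 kHz, appears at 0.4 kHz.
25.8 kHz > fs/2 = 13.05 kHz, folds to fs − 25.8 kHz = 0.3 kHz.
26.4 kHz mod fs = 0.3 kHz.
0.3 kHz ≤ fs/2 = 13.05 kHz, appears at 0.3 kHz.
25.8 kHz and 26.4 kHz both map to 0.3 kHz.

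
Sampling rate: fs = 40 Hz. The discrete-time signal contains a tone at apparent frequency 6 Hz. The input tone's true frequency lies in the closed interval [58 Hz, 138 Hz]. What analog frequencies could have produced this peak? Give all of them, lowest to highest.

Frequencies that alias to 6 Hz are k·fs ± 6 Hz for integer k ≥ 0.
k=0: 6 Hz.
k=1: 34 Hz, 46 Hz.
k=2: 74 Hz, 86 Hz.
k=3: 114 Hz, 126 Hz.
k=4: 154 Hz, 166 Hz.
Within [58 Hz, 138 Hz]: 74 Hz, 86 Hz, 114 Hz, 126 Hz.

74 Hz, 86 Hz, 114 Hz, 126 Hz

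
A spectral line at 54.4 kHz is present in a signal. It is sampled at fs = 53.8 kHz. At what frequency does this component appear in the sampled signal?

54.4 kHz mod fs = 0.6 kHz.
0.6 kHz ≤ fs/2 = 26.9 kHz, appears at 0.6 kHz.

0.6 kHz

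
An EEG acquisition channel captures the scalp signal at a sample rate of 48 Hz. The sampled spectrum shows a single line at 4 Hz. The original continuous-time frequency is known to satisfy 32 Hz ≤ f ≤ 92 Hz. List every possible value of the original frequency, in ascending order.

Frequencies that alias to 4 Hz are k·fs ± 4 Hz for integer k ≥ 0.
k=0: 4 Hz.
k=1: 44 Hz, 52 Hz.
k=2: 92 Hz, 100 Hz.
k=3: 140 Hz, 148 Hz.
Within [32 Hz, 92 Hz]: 44 Hz, 52 Hz, 92 Hz.

44 Hz, 52 Hz, 92 Hz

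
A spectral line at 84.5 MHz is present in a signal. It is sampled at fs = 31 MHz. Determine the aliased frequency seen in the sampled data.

84.5 MHz mod fs = 22.5 MHz.
22.5 MHz > fs/2 = 15.5 MHz, folds to fs − 22.5 MHz = 8.5 MHz.

8.5 MHz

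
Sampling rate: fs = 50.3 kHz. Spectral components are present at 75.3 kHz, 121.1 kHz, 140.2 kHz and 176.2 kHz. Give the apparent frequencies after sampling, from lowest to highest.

fs/2 = 25.15 kHz.
75.3 kHz mod fs = 25 kHz.
25 kHz ≤ fs/2 = 25.15 kHz, appears at 25 kHz.
121.1 kHz mod fs = 20.5 kHz.
20.5 kHz ≤ fs/2 = 25.15 kHz, appears at 20.5 kHz.
140.2 kHz mod fs = 39.6 kHz.
39.6 kHz > fs/2 = 25.15 kHz, folds to fs − 39.6 kHz = 10.7 kHz.
176.2 kHz mod fs = 25.3 kHz.
25.3 kHz > fs/2 = 25.15 kHz, folds to fs − 25.3 kHz = 25 kHz.
Distinct values: {10.7 kHz, 20.5 kHz, 25 kHz}.

10.7 kHz, 20.5 kHz, 25 kHz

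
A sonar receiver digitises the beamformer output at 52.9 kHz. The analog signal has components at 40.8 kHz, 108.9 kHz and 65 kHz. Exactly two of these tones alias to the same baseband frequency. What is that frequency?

fs/2 = 26.45 kHz.
40.8 kHz > fs/2 = 26.45 kHz, folds to fs − 40.8 kHz = 12.1 kHz.
108.9 kHz mod fs = 3.1 kHz.
3.1 kHz ≤ fs/2 = 26.45 kHz, appears at 3.1 kHz.
65 kHz mod fs = 12.1 kHz.
12.1 kHz ≤ fs/2 = 26.45 kHz, appears at 12.1 kHz.
40.8 kHz and 65 kHz both map to 12.1 kHz.

12.1 kHz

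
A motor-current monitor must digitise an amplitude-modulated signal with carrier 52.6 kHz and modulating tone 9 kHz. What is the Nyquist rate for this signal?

123.2 kHz

AM sidebands sit at fc ± fm = 43.6 kHz and 61.6 kHz.
Highest-frequency component: 61.6 kHz.
Nyquist rate = 2 × 61.6 kHz = 123.2 kHz.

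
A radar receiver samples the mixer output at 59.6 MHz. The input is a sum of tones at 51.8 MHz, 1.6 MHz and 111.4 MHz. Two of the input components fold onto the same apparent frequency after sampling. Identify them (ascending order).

fs/2 = 29.8 MHz.
51.8 MHz > fs/2 = 29.8 MHz, folds to fs − 51.8 MHz = 7.8 MHz.
1.6 MHz ≤ fs/2 = 29.8 MHz, passes unchanged.
111.4 MHz mod fs = 51.8 MHz.
51.8 MHz > fs/2 = 29.8 MHz, folds to fs − 51.8 MHz = 7.8 MHz.
51.8 MHz and 111.4 MHz both map to 7.8 MHz.

51.8 MHz, 111.4 MHz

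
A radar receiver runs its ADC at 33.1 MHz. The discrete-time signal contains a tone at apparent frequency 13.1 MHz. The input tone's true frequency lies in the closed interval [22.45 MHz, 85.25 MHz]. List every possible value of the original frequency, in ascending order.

46.2 MHz, 53.1 MHz, 79.3 MHz

Frequencies that alias to 13.1 MHz are k·fs ± 13.1 MHz for integer k ≥ 0.
k=0: 13.1 MHz.
k=1: 20 MHz, 46.2 MHz.
k=2: 53.1 MHz, 79.3 MHz.
k=3: 86.2 MHz, 112.4 MHz.
Within [22.45 MHz, 85.25 MHz]: 46.2 MHz, 53.1 MHz, 79.3 MHz.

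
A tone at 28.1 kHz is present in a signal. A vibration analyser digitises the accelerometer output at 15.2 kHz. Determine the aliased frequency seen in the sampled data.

28.1 kHz mod fs = 12.9 kHz.
12.9 kHz > fs/2 = 7.6 kHz, folds to fs − 12.9 kHz = 2.3 kHz.

2.3 kHz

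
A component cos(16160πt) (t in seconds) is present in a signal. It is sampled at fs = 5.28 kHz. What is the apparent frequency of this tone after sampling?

2.48 kHz

ω = 16160π rad/s → f = ω/(2π) = 8080 Hz = 8.08 kHz.
8.08 kHz mod fs = 2.8 kHz.
2.8 kHz > fs/2 = 2.64 kHz, folds to fs − 2.8 kHz = 2.48 kHz.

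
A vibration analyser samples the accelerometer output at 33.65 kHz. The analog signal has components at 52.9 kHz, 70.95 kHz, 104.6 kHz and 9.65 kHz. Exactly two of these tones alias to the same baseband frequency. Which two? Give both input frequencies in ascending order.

70.95 kHz, 104.6 kHz

fs/2 = 16.825 kHz.
52.9 kHz mod fs = 19.25 kHz.
19.25 kHz > fs/2 = 16.825 kHz, folds to fs − 19.25 kHz = 14.4 kHz.
70.95 kHz mod fs = 3.65 kHz.
3.65 kHz ≤ fs/2 = 16.825 kHz, appears at 3.65 kHz.
104.6 kHz mod fs = 3.65 kHz.
3.65 kHz ≤ fs/2 = 16.825 kHz, appears at 3.65 kHz.
9.65 kHz ≤ fs/2 = 16.825 kHz, passes unchanged.
70.95 kHz and 104.6 kHz both map to 3.65 kHz.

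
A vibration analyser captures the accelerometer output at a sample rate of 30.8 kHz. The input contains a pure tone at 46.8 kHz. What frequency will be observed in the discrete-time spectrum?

46.8 kHz mod fs = 16 kHz.
16 kHz > fs/2 = 15.4 kHz, folds to fs − 16 kHz = 14.8 kHz.

14.8 kHz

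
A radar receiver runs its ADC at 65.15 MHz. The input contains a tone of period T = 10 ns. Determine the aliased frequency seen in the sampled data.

T = 10 ns → f = 1/T = 100 MHz.
100 MHz mod fs = 34.85 MHz.
34.85 MHz > fs/2 = 32.575 MHz, folds to fs − 34.85 MHz = 30.3 MHz.

30.3 MHz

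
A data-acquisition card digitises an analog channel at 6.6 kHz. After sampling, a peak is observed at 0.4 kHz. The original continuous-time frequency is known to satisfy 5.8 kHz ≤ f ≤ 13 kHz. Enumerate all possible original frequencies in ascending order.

6.2 kHz, 7 kHz, 12.8 kHz

Frequencies that alias to 0.4 kHz are k·fs ± 0.4 kHz for integer k ≥ 0.
k=0: 0.4 kHz.
k=1: 6.2 kHz, 7 kHz.
k=2: 12.8 kHz, 13.6 kHz.
k=3: 19.4 kHz, 20.2 kHz.
Within [5.8 kHz, 13 kHz]: 6.2 kHz, 7 kHz, 12.8 kHz.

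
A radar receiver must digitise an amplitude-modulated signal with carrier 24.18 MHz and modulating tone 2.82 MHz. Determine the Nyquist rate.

AM sidebands sit at fc ± fm = 21.36 MHz and 27 MHz.
Highest-frequency component: 27 MHz.
Nyquist rate = 2 × 27 MHz = 54 MHz.

54 MHz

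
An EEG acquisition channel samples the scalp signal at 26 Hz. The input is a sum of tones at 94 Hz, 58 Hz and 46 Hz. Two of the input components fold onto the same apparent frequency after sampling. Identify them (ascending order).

fs/2 = 13 Hz.
94 Hz mod fs = 16 Hz.
16 Hz > fs/2 = 13 Hz, folds to fs − 16 Hz = 10 Hz.
58 Hz mod fs = 6 Hz.
6 Hz ≤ fs/2 = 13 Hz, appears at 6 Hz.
46 Hz mod fs = 20 Hz.
20 Hz > fs/2 = 13 Hz, folds to fs − 20 Hz = 6 Hz.
46 Hz and 58 Hz both map to 6 Hz.

46 Hz, 58 Hz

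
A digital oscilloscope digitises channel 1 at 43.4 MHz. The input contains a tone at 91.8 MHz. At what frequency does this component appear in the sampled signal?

91.8 MHz mod fs = 5 MHz.
5 MHz ≤ fs/2 = 21.7 MHz, appears at 5 MHz.

5 MHz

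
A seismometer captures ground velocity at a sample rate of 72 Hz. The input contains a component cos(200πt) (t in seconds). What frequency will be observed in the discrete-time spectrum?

28 Hz

ω = 200π rad/s → f = ω/(2π) = 100 Hz.
100 Hz mod fs = 28 Hz.
28 Hz ≤ fs/2 = 36 Hz, appears at 28 Hz.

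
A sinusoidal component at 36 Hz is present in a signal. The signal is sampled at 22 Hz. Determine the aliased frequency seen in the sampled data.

8 Hz

36 Hz mod fs = 14 Hz.
14 Hz > fs/2 = 11 Hz, folds to fs − 14 Hz = 8 Hz.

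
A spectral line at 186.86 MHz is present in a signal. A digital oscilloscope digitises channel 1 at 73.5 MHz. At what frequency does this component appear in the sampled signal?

33.64 MHz

186.86 MHz mod fs = 39.86 MHz.
39.86 MHz > fs/2 = 36.75 MHz, folds to fs − 39.86 MHz = 33.64 MHz.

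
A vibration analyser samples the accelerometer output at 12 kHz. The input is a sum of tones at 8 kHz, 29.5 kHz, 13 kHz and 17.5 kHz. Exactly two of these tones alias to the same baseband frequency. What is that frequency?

fs/2 = 6 kHz.
8 kHz > fs/2 = 6 kHz, folds to fs − 8 kHz = 4 kHz.
29.5 kHz mod fs = 5.5 kHz.
5.5 kHz ≤ fs/2 = 6 kHz, appears at 5.5 kHz.
13 kHz mod fs = 1 kHz.
1 kHz ≤ fs/2 = 6 kHz, appears at 1 kHz.
17.5 kHz mod fs = 5.5 kHz.
5.5 kHz ≤ fs/2 = 6 kHz, appears at 5.5 kHz.
17.5 kHz and 29.5 kHz both map to 5.5 kHz.

5.5 kHz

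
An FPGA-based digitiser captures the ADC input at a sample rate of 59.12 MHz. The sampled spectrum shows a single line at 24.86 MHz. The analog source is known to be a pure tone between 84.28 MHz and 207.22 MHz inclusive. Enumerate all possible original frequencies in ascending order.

Frequencies that alias to 24.86 MHz are k·fs ± 24.86 MHz for integer k ≥ 0.
k=0: 24.86 MHz.
k=1: 34.26 MHz, 83.98 MHz.
k=2: 93.38 MHz, 143.1 MHz.
k=3: 152.5 MHz, 202.22 MHz.
k=4: 211.62 MHz, 261.34 MHz.
Within [84.28 MHz, 207.22 MHz]: 93.38 MHz, 143.1 MHz, 152.5 MHz, 202.22 MHz.

93.38 MHz, 143.1 MHz, 152.5 MHz, 202.22 MHz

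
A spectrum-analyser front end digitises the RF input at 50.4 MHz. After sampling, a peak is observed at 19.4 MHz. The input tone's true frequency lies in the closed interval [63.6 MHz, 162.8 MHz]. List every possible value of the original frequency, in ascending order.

Frequencies that alias to 19.4 MHz are k·fs ± 19.4 MHz for integer k ≥ 0.
k=0: 19.4 MHz.
k=1: 31 MHz, 69.8 MHz.
k=2: 81.4 MHz, 120.2 MHz.
k=3: 131.8 MHz, 170.6 MHz.
k=4: 182.2 MHz, 221 MHz.
Within [63.6 MHz, 162.8 MHz]: 69.8 MHz, 81.4 MHz, 120.2 MHz, 131.8 MHz.

69.8 MHz, 81.4 MHz, 120.2 MHz, 131.8 MHz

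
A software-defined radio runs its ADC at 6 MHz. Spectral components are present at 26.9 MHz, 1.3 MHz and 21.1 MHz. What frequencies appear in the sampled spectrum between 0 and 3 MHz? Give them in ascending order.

fs/2 = 3 MHz.
26.9 MHz mod fs = 2.9 MHz.
2.9 MHz ≤ fs/2 = 3 MHz, appears at 2.9 MHz.
1.3 MHz ≤ fs/2 = 3 MHz, passes unchanged.
21.1 MHz mod fs = 3.1 MHz.
3.1 MHz > fs/2 = 3 MHz, folds to fs − 3.1 MHz = 2.9 MHz.
Distinct values: {1.3 MHz, 2.9 MHz}.

1.3 MHz, 2.9 MHz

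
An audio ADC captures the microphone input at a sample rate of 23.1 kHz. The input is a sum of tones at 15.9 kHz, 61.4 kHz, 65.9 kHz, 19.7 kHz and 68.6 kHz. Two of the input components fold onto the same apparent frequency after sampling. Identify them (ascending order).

fs/2 = 11.55 kHz.
15.9 kHz > fs/2 = 11.55 kHz, folds to fs − 15.9 kHz = 7.2 kHz.
61.4 kHz mod fs = 15.2 kHz.
15.2 kHz > fs/2 = 11.55 kHz, folds to fs − 15.2 kHz = 7.9 kHz.
65.9 kHz mod fs = 19.7 kHz.
19.7 kHz > fs/2 = 11.55 kHz, folds to fs − 19.7 kHz = 3.4 kHz.
19.7 kHz > fs/2 = 11.55 kHz, folds to fs − 19.7 kHz = 3.4 kHz.
68.6 kHz mod fs = 22.4 kHz.
22.4 kHz > fs/2 = 11.55 kHz, folds to fs − 22.4 kHz = 0.7 kHz.
19.7 kHz and 65.9 kHz both map to 3.4 kHz.

19.7 kHz, 65.9 kHz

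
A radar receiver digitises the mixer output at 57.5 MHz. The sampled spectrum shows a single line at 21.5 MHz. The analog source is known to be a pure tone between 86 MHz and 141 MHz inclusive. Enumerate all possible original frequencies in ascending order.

Frequencies that alias to 21.5 MHz are k·fs ± 21.5 MHz for integer k ≥ 0.
k=0: 21.5 MHz.
k=1: 36 MHz, 79 MHz.
k=2: 93.5 MHz, 136.5 MHz.
k=3: 151 MHz, 194 MHz.
Within [86 MHz, 141 MHz]: 93.5 MHz, 136.5 MHz.

93.5 MHz, 136.5 MHz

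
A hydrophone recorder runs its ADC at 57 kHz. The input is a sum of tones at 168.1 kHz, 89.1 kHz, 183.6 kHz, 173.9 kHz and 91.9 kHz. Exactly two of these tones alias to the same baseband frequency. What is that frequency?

2.9 kHz

fs/2 = 28.5 kHz.
168.1 kHz mod fs = 54.1 kHz.
54.1 kHz > fs/2 = 28.5 kHz, folds to fs − 54.1 kHz = 2.9 kHz.
89.1 kHz mod fs = 32.1 kHz.
32.1 kHz > fs/2 = 28.5 kHz, folds to fs − 32.1 kHz = 24.9 kHz.
183.6 kHz mod fs = 12.6 kHz.
12.6 kHz ≤ fs/2 = 28.5 kHz, appears at 12.6 kHz.
173.9 kHz mod fs = 2.9 kHz.
2.9 kHz ≤ fs/2 = 28.5 kHz, appears at 2.9 kHz.
91.9 kHz mod fs = 34.9 kHz.
34.9 kHz > fs/2 = 28.5 kHz, folds to fs − 34.9 kHz = 22.1 kHz.
168.1 kHz and 173.9 kHz both map to 2.9 kHz.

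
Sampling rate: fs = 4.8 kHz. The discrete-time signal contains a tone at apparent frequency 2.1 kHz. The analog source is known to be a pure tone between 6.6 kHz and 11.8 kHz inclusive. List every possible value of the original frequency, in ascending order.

Frequencies that alias to 2.1 kHz are k·fs ± 2.1 kHz for integer k ≥ 0.
k=0: 2.1 kHz.
k=1: 2.7 kHz, 6.9 kHz.
k=2: 7.5 kHz, 11.7 kHz.
k=3: 12.3 kHz, 16.5 kHz.
Within [6.6 kHz, 11.8 kHz]: 6.9 kHz, 7.5 kHz, 11.7 kHz.

6.9 kHz, 7.5 kHz, 11.7 kHz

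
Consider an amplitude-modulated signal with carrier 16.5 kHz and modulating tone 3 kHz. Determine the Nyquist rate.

39 kHz

AM sidebands sit at fc ± fm = 13.5 kHz and 19.5 kHz.
Highest-frequency component: 19.5 kHz.
Nyquist rate = 2 × 19.5 kHz = 39 kHz.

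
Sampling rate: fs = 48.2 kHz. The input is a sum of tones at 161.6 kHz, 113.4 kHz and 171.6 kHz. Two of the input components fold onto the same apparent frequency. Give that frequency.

17 kHz

fs/2 = 24.1 kHz.
161.6 kHz mod fs = 17 kHz.
17 kHz ≤ fs/2 = 24.1 kHz, appears at 17 kHz.
113.4 kHz mod fs = 17 kHz.
17 kHz ≤ fs/2 = 24.1 kHz, appears at 17 kHz.
171.6 kHz mod fs = 27 kHz.
27 kHz > fs/2 = 24.1 kHz, folds to fs − 27 kHz = 21.2 kHz.
113.4 kHz and 161.6 kHz both map to 17 kHz.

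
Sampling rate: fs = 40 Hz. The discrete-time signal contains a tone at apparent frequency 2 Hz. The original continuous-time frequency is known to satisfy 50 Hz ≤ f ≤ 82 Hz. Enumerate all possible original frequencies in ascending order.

Frequencies that alias to 2 Hz are k·fs ± 2 Hz for integer k ≥ 0.
k=0: 2 Hz.
k=1: 38 Hz, 42 Hz.
k=2: 78 Hz, 82 Hz.
k=3: 118 Hz, 122 Hz.
Within [50 Hz, 82 Hz]: 78 Hz, 82 Hz.

78 Hz, 82 Hz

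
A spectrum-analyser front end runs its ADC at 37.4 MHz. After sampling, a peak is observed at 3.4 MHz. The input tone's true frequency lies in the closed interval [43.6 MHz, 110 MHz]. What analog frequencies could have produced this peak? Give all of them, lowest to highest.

Frequencies that alias to 3.4 MHz are k·fs ± 3.4 MHz for integer k ≥ 0.
k=0: 3.4 MHz.
k=1: 34 MHz, 40.8 MHz.
k=2: 71.4 MHz, 78.2 MHz.
k=3: 108.8 MHz, 115.6 MHz.
k=4: 146.2 MHz, 153 MHz.
Within [43.6 MHz, 110 MHz]: 71.4 MHz, 78.2 MHz, 108.8 MHz.

71.4 MHz, 78.2 MHz, 108.8 MHz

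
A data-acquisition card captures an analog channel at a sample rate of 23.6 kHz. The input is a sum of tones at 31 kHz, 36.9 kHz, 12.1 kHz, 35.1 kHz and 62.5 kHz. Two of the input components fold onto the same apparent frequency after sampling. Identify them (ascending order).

12.1 kHz, 35.1 kHz

fs/2 = 11.8 kHz.
31 kHz mod fs = 7.4 kHz.
7.4 kHz ≤ fs/2 = 11.8 kHz, appears at 7.4 kHz.
36.9 kHz mod fs = 13.3 kHz.
13.3 kHz > fs/2 = 11.8 kHz, folds to fs − 13.3 kHz = 10.3 kHz.
12.1 kHz > fs/2 = 11.8 kHz, folds to fs − 12.1 kHz = 11.5 kHz.
35.1 kHz mod fs = 11.5 kHz.
11.5 kHz ≤ fs/2 = 11.8 kHz, appears at 11.5 kHz.
62.5 kHz mod fs = 15.3 kHz.
15.3 kHz > fs/2 = 11.8 kHz, folds to fs − 15.3 kHz = 8.3 kHz.
12.1 kHz and 35.1 kHz both map to 11.5 kHz.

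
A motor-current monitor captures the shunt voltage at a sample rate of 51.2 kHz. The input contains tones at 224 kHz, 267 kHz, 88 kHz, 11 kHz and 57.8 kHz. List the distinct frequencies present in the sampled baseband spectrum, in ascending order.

6.6 kHz, 11 kHz, 14.4 kHz, 19.2 kHz

fs/2 = 25.6 kHz.
224 kHz mod fs = 19.2 kHz.
19.2 kHz ≤ fs/2 = 25.6 kHz, appears at 19.2 kHz.
267 kHz mod fs = 11 kHz.
11 kHz ≤ fs/2 = 25.6 kHz, appears at 11 kHz.
88 kHz mod fs = 36.8 kHz.
36.8 kHz > fs/2 = 25.6 kHz, folds to fs − 36.8 kHz = 14.4 kHz.
11 kHz ≤ fs/2 = 25.6 kHz, passes unchanged.
57.8 kHz mod fs = 6.6 kHz.
6.6 kHz ≤ fs/2 = 25.6 kHz, appears at 6.6 kHz.
Distinct values: {6.6 kHz, 11 kHz, 14.4 kHz, 19.2 kHz}.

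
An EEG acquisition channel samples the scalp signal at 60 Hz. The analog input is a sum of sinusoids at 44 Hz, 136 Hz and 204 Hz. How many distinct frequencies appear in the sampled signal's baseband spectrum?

fs/2 = 30 Hz.
44 Hz > fs/2 = 30 Hz, folds to fs − 44 Hz = 16 Hz.
136 Hz mod fs = 16 Hz.
16 Hz ≤ fs/2 = 30 Hz, appears at 16 Hz.
204 Hz mod fs = 24 Hz.
24 Hz ≤ fs/2 = 30 Hz, appears at 24 Hz.
Distinct values: {16 Hz, 24 Hz} → 2.

2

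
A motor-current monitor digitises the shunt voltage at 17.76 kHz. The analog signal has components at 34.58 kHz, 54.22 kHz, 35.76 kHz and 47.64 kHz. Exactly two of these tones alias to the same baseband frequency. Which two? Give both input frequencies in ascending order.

fs/2 = 8.88 kHz.
34.58 kHz mod fs = 16.82 kHz.
16.82 kHz > fs/2 = 8.88 kHz, folds to fs − 16.82 kHz = 0.94 kHz.
54.22 kHz mod fs = 0.94 kHz.
0.94 kHz ≤ fs/2 = 8.88 kHz, appears at 0.94 kHz.
35.76 kHz mod fs = 0.24 kHz.
0.24 kHz ≤ fs/2 = 8.88 kHz, appears at 0.24 kHz.
47.64 kHz mod fs = 12.12 kHz.
12.12 kHz > fs/2 = 8.88 kHz, folds to fs − 12.12 kHz = 5.64 kHz.
34.58 kHz and 54.22 kHz both map to 0.94 kHz.

34.58 kHz, 54.22 kHz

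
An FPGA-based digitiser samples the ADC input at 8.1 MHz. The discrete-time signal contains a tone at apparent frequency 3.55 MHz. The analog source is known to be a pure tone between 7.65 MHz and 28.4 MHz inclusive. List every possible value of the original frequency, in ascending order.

Frequencies that alias to 3.55 MHz are k·fs ± 3.55 MHz for integer k ≥ 0.
k=0: 3.55 MHz.
k=1: 4.55 MHz, 11.65 MHz.
k=2: 12.65 MHz, 19.75 MHz.
k=3: 20.75 MHz, 27.85 MHz.
k=4: 28.85 MHz, 35.95 MHz.
Within [7.65 MHz, 28.4 MHz]: 11.65 MHz, 12.65 MHz, 19.75 MHz, 20.75 MHz, 27.85 MHz.

11.65 MHz, 12.65 MHz, 19.75 MHz, 20.75 MHz, 27.85 MHz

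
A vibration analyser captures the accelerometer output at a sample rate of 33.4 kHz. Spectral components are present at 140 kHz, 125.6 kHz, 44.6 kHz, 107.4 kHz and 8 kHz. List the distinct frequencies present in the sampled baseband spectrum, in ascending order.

fs/2 = 16.7 kHz.
140 kHz mod fs = 6.4 kHz.
6.4 kHz ≤ fs/2 = 16.7 kHz, appears at 6.4 kHz.
125.6 kHz mod fs = 25.4 kHz.
25.4 kHz > fs/2 = 16.7 kHz, folds to fs − 25.4 kHz = 8 kHz.
44.6 kHz mod fs = 11.2 kHz.
11.2 kHz ≤ fs/2 = 16.7 kHz, appears at 11.2 kHz.
107.4 kHz mod fs = 7.2 kHz.
7.2 kHz ≤ fs/2 = 16.7 kHz, appears at 7.2 kHz.
8 kHz ≤ fs/2 = 16.7 kHz, passes unchanged.
Distinct values: {6.4 kHz, 7.2 kHz, 8 kHz, 11.2 kHz}.

6.4 kHz, 7.2 kHz, 8 kHz, 11.2 kHz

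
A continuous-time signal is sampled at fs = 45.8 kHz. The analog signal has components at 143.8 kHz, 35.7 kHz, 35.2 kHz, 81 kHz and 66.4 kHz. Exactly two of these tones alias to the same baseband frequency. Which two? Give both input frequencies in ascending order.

35.2 kHz, 81 kHz

fs/2 = 22.9 kHz.
143.8 kHz mod fs = 6.4 kHz.
6.4 kHz ≤ fs/2 = 22.9 kHz, appears at 6.4 kHz.
35.7 kHz > fs/2 = 22.9 kHz, folds to fs − 35.7 kHz = 10.1 kHz.
35.2 kHz > fs/2 = 22.9 kHz, folds to fs − 35.2 kHz = 10.6 kHz.
81 kHz mod fs = 35.2 kHz.
35.2 kHz > fs/2 = 22.9 kHz, folds to fs − 35.2 kHz = 10.6 kHz.
66.4 kHz mod fs = 20.6 kHz.
20.6 kHz ≤ fs/2 = 22.9 kHz, appears at 20.6 kHz.
35.2 kHz and 81 kHz both map to 10.6 kHz.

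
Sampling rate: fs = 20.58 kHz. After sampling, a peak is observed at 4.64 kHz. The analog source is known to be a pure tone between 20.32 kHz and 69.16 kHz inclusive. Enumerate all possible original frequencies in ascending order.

25.22 kHz, 36.52 kHz, 45.8 kHz, 57.1 kHz, 66.38 kHz

Frequencies that alias to 4.64 kHz are k·fs ± 4.64 kHz for integer k ≥ 0.
k=0: 4.64 kHz.
k=1: 15.94 kHz, 25.22 kHz.
k=2: 36.52 kHz, 45.8 kHz.
k=3: 57.1 kHz, 66.38 kHz.
k=4: 77.68 kHz, 86.96 kHz.
Within [20.32 kHz, 69.16 kHz]: 25.22 kHz, 36.52 kHz, 45.8 kHz, 57.1 kHz, 66.38 kHz.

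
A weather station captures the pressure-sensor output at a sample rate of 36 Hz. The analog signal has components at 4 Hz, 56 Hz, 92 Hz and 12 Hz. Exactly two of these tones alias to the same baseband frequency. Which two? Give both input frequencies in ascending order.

fs/2 = 18 Hz.
4 Hz ≤ fs/2 = 18 Hz, passes unchanged.
56 Hz mod fs = 20 Hz.
20 Hz > fs/2 = 18 Hz, folds to fs − 20 Hz = 16 Hz.
92 Hz mod fs = 20 Hz.
20 Hz > fs/2 = 18 Hz, folds to fs − 20 Hz = 16 Hz.
12 Hz ≤ fs/2 = 18 Hz, passes unchanged.
56 Hz and 92 Hz both map to 16 Hz.

56 Hz, 92 Hz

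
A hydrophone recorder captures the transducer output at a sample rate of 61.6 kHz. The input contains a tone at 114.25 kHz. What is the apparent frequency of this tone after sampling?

114.25 kHz mod fs = 52.65 kHz.
52.65 kHz > fs/2 = 30.8 kHz, folds to fs − 52.65 kHz = 8.95 kHz.

8.95 kHz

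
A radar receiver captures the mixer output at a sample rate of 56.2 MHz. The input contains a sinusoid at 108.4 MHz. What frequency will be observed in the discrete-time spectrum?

108.4 MHz mod fs = 52.2 MHz.
52.2 MHz > fs/2 = 28.1 MHz, folds to fs − 52.2 MHz = 4 MHz.

4 MHz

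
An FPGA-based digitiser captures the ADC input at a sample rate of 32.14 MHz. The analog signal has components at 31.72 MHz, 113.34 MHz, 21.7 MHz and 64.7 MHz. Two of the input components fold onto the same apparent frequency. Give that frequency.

0.42 MHz

fs/2 = 16.07 MHz.
31.72 MHz > fs/2 = 16.07 MHz, folds to fs − 31.72 MHz = 0.42 MHz.
113.34 MHz mod fs = 16.92 MHz.
16.92 MHz > fs/2 = 16.07 MHz, folds to fs − 16.92 MHz = 15.22 MHz.
21.7 MHz > fs/2 = 16.07 MHz, folds to fs − 21.7 MHz = 10.44 MHz.
64.7 MHz mod fs = 0.42 MHz.
0.42 MHz ≤ fs/2 = 16.07 MHz, appears at 0.42 MHz.
31.72 MHz and 64.7 MHz both map to 0.42 MHz.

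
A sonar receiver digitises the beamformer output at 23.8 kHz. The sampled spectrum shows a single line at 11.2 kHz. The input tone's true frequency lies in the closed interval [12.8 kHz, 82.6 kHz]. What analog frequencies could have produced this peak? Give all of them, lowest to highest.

Frequencies that alias to 11.2 kHz are k·fs ± 11.2 kHz for integer k ≥ 0.
k=0: 11.2 kHz.
k=1: 12.6 kHz, 35 kHz.
k=2: 36.4 kHz, 58.8 kHz.
k=3: 60.2 kHz, 82.6 kHz.
k=4: 84 kHz, 106.4 kHz.
Within [12.8 kHz, 82.6 kHz]: 35 kHz, 36.4 kHz, 58.8 kHz, 60.2 kHz, 82.6 kHz.

35 kHz, 36.4 kHz, 58.8 kHz, 60.2 kHz, 82.6 kHz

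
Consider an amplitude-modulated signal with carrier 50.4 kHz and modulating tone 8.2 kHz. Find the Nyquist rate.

AM sidebands sit at fc ± fm = 42.2 kHz and 58.6 kHz.
Highest-frequency component: 58.6 kHz.
Nyquist rate = 2 × 58.6 kHz = 117.2 kHz.

117.2 kHz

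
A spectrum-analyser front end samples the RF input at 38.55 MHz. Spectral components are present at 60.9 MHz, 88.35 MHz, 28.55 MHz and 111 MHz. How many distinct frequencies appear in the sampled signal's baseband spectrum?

4

fs/2 = 19.275 MHz.
60.9 MHz mod fs = 22.35 MHz.
22.35 MHz > fs/2 = 19.275 MHz, folds to fs − 22.35 MHz = 16.2 MHz.
88.35 MHz mod fs = 11.25 MHz.
11.25 MHz ≤ fs/2 = 19.275 MHz, appears at 11.25 MHz.
28.55 MHz > fs/2 = 19.275 MHz, folds to fs − 28.55 MHz = 10 MHz.
111 MHz mod fs = 33.9 MHz.
33.9 MHz > fs/2 = 19.275 MHz, folds to fs − 33.9 MHz = 4.65 MHz.
Distinct values: {4.65 MHz, 10 MHz, 11.25 MHz, 16.2 MHz} → 4.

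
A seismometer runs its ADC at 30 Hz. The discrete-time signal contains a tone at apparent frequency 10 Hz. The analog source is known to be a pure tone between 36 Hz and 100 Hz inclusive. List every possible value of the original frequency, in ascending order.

Frequencies that alias to 10 Hz are k·fs ± 10 Hz for integer k ≥ 0.
k=0: 10 Hz.
k=1: 20 Hz, 40 Hz.
k=2: 50 Hz, 70 Hz.
k=3: 80 Hz, 100 Hz.
k=4: 110 Hz, 130 Hz.
Within [36 Hz, 100 Hz]: 40 Hz, 50 Hz, 70 Hz, 80 Hz, 100 Hz.

40 Hz, 50 Hz, 70 Hz, 80 Hz, 100 Hz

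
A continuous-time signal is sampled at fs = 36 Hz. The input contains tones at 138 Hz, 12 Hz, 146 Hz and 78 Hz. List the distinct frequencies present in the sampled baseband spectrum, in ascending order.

fs/2 = 18 Hz.
138 Hz mod fs = 30 Hz.
30 Hz > fs/2 = 18 Hz, folds to fs − 30 Hz = 6 Hz.
12 Hz ≤ fs/2 = 18 Hz, passes unchanged.
146 Hz mod fs = 2 Hz.
2 Hz ≤ fs/2 = 18 Hz, appears at 2 Hz.
78 Hz mod fs = 6 Hz.
6 Hz ≤ fs/2 = 18 Hz, appears at 6 Hz.
Distinct values: {2 Hz, 6 Hz, 12 Hz}.

2 Hz, 6 Hz, 12 Hz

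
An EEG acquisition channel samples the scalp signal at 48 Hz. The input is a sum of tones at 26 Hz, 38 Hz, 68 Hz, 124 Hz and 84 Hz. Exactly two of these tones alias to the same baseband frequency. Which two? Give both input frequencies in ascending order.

fs/2 = 24 Hz.
26 Hz > fs/2 = 24 Hz, folds to fs − 26 Hz = 22 Hz.
38 Hz > fs/2 = 24 Hz, folds to fs − 38 Hz = 10 Hz.
68 Hz mod fs = 20 Hz.
20 Hz ≤ fs/2 = 24 Hz, appears at 20 Hz.
124 Hz mod fs = 28 Hz.
28 Hz > fs/2 = 24 Hz, folds to fs − 28 Hz = 20 Hz.
84 Hz mod fs = 36 Hz.
36 Hz > fs/2 = 24 Hz, folds to fs − 36 Hz = 12 Hz.
68 Hz and 124 Hz both map to 20 Hz.

68 Hz, 124 Hz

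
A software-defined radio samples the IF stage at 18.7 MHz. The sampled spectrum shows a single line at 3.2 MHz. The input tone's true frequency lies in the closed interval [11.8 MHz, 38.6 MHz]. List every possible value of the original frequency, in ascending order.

Frequencies that alias to 3.2 MHz are k·fs ± 3.2 MHz for integer k ≥ 0.
k=0: 3.2 MHz.
k=1: 15.5 MHz, 21.9 MHz.
k=2: 34.2 MHz, 40.6 MHz.
k=3: 52.9 MHz, 59.3 MHz.
Within [11.8 MHz, 38.6 MHz]: 15.5 MHz, 21.9 MHz, 34.2 MHz.

15.5 MHz, 21.9 MHz, 34.2 MHz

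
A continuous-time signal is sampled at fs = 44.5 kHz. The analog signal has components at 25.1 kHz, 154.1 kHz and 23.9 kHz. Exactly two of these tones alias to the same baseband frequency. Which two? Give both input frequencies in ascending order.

fs/2 = 22.25 kHz.
25.1 kHz > fs/2 = 22.25 kHz, folds to fs − 25.1 kHz = 19.4 kHz.
154.1 kHz mod fs = 20.6 kHz.
20.6 kHz ≤ fs/2 = 22.25 kHz, appears at 20.6 kHz.
23.9 kHz > fs/2 = 22.25 kHz, folds to fs − 23.9 kHz = 20.6 kHz.
23.9 kHz and 154.1 kHz both map to 20.6 kHz.

23.9 kHz, 154.1 kHz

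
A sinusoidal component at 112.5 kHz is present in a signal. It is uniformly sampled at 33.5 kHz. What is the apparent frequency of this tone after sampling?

12 kHz

112.5 kHz mod fs = 12 kHz.
12 kHz ≤ fs/2 = 16.75 kHz, appears at 12 kHz.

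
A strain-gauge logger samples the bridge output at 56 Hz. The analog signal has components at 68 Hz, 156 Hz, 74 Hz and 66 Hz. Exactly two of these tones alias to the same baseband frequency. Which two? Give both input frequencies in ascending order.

68 Hz, 156 Hz

fs/2 = 28 Hz.
68 Hz mod fs = 12 Hz.
12 Hz ≤ fs/2 = 28 Hz, appears at 12 Hz.
156 Hz mod fs = 44 Hz.
44 Hz > fs/2 = 28 Hz, folds to fs − 44 Hz = 12 Hz.
74 Hz mod fs = 18 Hz.
18 Hz ≤ fs/2 = 28 Hz, appears at 18 Hz.
66 Hz mod fs = 10 Hz.
10 Hz ≤ fs/2 = 28 Hz, appears at 10 Hz.
68 Hz and 156 Hz both map to 12 Hz.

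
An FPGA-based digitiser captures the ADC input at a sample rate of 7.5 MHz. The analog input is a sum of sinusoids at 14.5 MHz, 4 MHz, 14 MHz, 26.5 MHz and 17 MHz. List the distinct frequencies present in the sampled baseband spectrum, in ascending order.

0.5 MHz, 1 MHz, 2 MHz, 3.5 MHz

fs/2 = 3.75 MHz.
14.5 MHz mod fs = 7 MHz.
7 MHz > fs/2 = 3.75 MHz, folds to fs − 7 MHz = 0.5 MHz.
4 MHz > fs/2 = 3.75 MHz, folds to fs − 4 MHz = 3.5 MHz.
14 MHz mod fs = 6.5 MHz.
6.5 MHz > fs/2 = 3.75 MHz, folds to fs − 6.5 MHz = 1 MHz.
26.5 MHz mod fs = 4 MHz.
4 MHz > fs/2 = 3.75 MHz, folds to fs − 4 MHz = 3.5 MHz.
17 MHz mod fs = 2 MHz.
2 MHz ≤ fs/2 = 3.75 MHz, appears at 2 MHz.
Distinct values: {0.5 MHz, 1 MHz, 2 MHz, 3.5 MHz}.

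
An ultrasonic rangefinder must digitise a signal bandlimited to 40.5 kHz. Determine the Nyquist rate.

81 kHz

Nyquist rate = 2 × 40.5 kHz = 81 kHz.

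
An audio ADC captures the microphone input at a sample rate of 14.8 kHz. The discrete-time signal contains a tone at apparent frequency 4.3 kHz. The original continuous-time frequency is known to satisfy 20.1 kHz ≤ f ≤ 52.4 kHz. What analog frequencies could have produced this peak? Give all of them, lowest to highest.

Frequencies that alias to 4.3 kHz are k·fs ± 4.3 kHz for integer k ≥ 0.
k=0: 4.3 kHz.
k=1: 10.5 kHz, 19.1 kHz.
k=2: 25.3 kHz, 33.9 kHz.
k=3: 40.1 kHz, 48.7 kHz.
k=4: 54.9 kHz, 63.5 kHz.
Within [20.1 kHz, 52.4 kHz]: 25.3 kHz, 33.9 kHz, 40.1 kHz, 48.7 kHz.

25.3 kHz, 33.9 kHz, 40.1 kHz, 48.7 kHz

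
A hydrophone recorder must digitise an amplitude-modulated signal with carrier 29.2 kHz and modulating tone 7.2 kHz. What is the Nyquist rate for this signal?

72.8 kHz

AM sidebands sit at fc ± fm = 22 kHz and 36.4 kHz.
Highest-frequency component: 36.4 kHz.
Nyquist rate = 2 × 36.4 kHz = 72.8 kHz.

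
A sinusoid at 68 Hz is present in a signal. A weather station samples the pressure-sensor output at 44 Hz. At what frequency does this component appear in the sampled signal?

68 Hz mod fs = 24 Hz.
24 Hz > fs/2 = 22 Hz, folds to fs − 24 Hz = 20 Hz.

20 Hz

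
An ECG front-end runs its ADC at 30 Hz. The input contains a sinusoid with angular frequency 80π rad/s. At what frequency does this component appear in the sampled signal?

ω = 80π rad/s → f = ω/(2π) = 40 Hz.
40 Hz mod fs = 10 Hz.
10 Hz ≤ fs/2 = 15 Hz, appears at 10 Hz.

10 Hz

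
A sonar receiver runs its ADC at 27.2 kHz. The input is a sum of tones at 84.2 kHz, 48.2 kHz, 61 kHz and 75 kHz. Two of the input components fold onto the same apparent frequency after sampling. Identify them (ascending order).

fs/2 = 13.6 kHz.
84.2 kHz mod fs = 2.6 kHz.
2.6 kHz ≤ fs/2 = 13.6 kHz, appears at 2.6 kHz.
48.2 kHz mod fs = 21 kHz.
21 kHz > fs/2 = 13.6 kHz, folds to fs − 21 kHz = 6.2 kHz.
61 kHz mod fs = 6.6 kHz.
6.6 kHz ≤ fs/2 = 13.6 kHz, appears at 6.6 kHz.
75 kHz mod fs = 20.6 kHz.
20.6 kHz > fs/2 = 13.6 kHz, folds to fs − 20.6 kHz = 6.6 kHz.
61 kHz and 75 kHz both map to 6.6 kHz.

61 kHz, 75 kHz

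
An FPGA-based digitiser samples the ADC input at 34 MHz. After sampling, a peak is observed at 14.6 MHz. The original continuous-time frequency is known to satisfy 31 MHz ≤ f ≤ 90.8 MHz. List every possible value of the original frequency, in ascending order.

Frequencies that alias to 14.6 MHz are k·fs ± 14.6 MHz for integer k ≥ 0.
k=0: 14.6 MHz.
k=1: 19.4 MHz, 48.6 MHz.
k=2: 53.4 MHz, 82.6 MHz.
k=3: 87.4 MHz, 116.6 MHz.
k=4: 121.4 MHz, 150.6 MHz.
Within [31 MHz, 90.8 MHz]: 48.6 MHz, 53.4 MHz, 82.6 MHz, 87.4 MHz.

48.6 MHz, 53.4 MHz, 82.6 MHz, 87.4 MHz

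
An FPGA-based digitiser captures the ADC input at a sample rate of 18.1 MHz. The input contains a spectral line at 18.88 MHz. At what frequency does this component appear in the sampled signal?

0.78 MHz

18.88 MHz mod fs = 0.78 MHz.
0.78 MHz ≤ fs/2 = 9.05 MHz, appears at 0.78 MHz.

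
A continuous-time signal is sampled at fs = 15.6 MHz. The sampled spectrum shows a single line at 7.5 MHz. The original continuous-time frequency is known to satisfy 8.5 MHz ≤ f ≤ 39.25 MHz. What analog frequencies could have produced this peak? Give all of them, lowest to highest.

23.1 MHz, 23.7 MHz, 38.7 MHz

Frequencies that alias to 7.5 MHz are k·fs ± 7.5 MHz for integer k ≥ 0.
k=0: 7.5 MHz.
k=1: 8.1 MHz, 23.1 MHz.
k=2: 23.7 MHz, 38.7 MHz.
k=3: 39.3 MHz, 54.3 MHz.
Within [8.5 MHz, 39.25 MHz]: 23.1 MHz, 23.7 MHz, 38.7 MHz.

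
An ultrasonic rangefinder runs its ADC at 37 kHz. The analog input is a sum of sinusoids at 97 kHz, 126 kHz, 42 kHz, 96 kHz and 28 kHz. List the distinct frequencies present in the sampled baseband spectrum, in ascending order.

fs/2 = 18.5 kHz.
97 kHz mod fs = 23 kHz.
23 kHz > fs/2 = 18.5 kHz, folds to fs − 23 kHz = 14 kHz.
126 kHz mod fs = 15 kHz.
15 kHz ≤ fs/2 = 18.5 kHz, appears at 15 kHz.
42 kHz mod fs = 5 kHz.
5 kHz ≤ fs/2 = 18.5 kHz, appears at 5 kHz.
96 kHz mod fs = 22 kHz.
22 kHz > fs/2 = 18.5 kHz, folds to fs − 22 kHz = 15 kHz.
28 kHz > fs/2 = 18.5 kHz, folds to fs − 28 kHz = 9 kHz.
Distinct values: {5 kHz, 9 kHz, 14 kHz, 15 kHz}.

5 kHz, 9 kHz, 14 kHz, 15 kHz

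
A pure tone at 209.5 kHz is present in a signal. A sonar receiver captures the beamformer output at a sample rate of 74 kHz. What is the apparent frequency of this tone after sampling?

209.5 kHz mod fs = 61.5 kHz.
61.5 kHz > fs/2 = 37 kHz, folds to fs − 61.5 kHz = 12.5 kHz.

12.5 kHz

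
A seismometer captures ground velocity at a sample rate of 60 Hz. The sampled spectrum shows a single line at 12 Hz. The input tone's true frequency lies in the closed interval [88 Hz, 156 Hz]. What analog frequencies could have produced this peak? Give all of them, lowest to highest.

108 Hz, 132 Hz

Frequencies that alias to 12 Hz are k·fs ± 12 Hz for integer k ≥ 0.
k=0: 12 Hz.
k=1: 48 Hz, 72 Hz.
k=2: 108 Hz, 132 Hz.
k=3: 168 Hz, 192 Hz.
Within [88 Hz, 156 Hz]: 108 Hz, 132 Hz.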